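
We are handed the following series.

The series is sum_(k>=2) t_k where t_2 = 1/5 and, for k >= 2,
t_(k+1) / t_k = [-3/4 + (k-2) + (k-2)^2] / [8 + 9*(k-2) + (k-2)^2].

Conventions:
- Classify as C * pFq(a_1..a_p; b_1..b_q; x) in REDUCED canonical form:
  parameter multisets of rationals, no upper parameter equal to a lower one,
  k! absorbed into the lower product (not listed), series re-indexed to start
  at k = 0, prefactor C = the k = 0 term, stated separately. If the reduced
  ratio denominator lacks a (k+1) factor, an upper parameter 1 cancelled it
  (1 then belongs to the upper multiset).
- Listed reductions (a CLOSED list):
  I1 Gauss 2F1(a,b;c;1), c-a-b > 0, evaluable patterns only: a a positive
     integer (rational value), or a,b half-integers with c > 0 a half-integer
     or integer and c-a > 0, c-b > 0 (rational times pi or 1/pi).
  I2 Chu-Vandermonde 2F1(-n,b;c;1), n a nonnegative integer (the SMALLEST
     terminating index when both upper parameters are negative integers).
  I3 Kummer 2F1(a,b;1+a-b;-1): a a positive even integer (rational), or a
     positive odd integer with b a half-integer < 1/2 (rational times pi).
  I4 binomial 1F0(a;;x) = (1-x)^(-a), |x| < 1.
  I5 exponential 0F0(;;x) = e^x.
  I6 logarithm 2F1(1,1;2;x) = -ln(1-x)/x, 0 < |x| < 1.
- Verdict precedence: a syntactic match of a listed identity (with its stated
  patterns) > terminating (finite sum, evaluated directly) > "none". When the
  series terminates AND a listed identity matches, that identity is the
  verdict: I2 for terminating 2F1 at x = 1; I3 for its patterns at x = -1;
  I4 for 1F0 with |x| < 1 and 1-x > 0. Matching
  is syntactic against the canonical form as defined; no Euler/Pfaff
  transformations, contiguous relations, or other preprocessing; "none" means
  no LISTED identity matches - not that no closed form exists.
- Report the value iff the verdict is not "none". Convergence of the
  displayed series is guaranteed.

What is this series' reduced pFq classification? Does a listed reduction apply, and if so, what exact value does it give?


At argument 1: a 2F1 with upper {-1/2, 3/2}, lower {8}, scaled by C = 1/5. Verdict (x = 1): Gauss's theorem I1 (half-integer case) applies (x = 1; upper {-1/2, 3/2} half-integers, c = 8 in the evaluable pattern). Sum: (4194304/7432425) / pi.

Key step: with t_0 = 1/5, the expanded ratio factors over Q; prefactor 1/5, roots give parameters.
Adjacent-term ratio: r(k) = 1 * (k-1/2) (k+3/2) / [(k+8) (k+1)] - poly over poly, x = 1 from leading terms; C = 1/5 at k = 0.


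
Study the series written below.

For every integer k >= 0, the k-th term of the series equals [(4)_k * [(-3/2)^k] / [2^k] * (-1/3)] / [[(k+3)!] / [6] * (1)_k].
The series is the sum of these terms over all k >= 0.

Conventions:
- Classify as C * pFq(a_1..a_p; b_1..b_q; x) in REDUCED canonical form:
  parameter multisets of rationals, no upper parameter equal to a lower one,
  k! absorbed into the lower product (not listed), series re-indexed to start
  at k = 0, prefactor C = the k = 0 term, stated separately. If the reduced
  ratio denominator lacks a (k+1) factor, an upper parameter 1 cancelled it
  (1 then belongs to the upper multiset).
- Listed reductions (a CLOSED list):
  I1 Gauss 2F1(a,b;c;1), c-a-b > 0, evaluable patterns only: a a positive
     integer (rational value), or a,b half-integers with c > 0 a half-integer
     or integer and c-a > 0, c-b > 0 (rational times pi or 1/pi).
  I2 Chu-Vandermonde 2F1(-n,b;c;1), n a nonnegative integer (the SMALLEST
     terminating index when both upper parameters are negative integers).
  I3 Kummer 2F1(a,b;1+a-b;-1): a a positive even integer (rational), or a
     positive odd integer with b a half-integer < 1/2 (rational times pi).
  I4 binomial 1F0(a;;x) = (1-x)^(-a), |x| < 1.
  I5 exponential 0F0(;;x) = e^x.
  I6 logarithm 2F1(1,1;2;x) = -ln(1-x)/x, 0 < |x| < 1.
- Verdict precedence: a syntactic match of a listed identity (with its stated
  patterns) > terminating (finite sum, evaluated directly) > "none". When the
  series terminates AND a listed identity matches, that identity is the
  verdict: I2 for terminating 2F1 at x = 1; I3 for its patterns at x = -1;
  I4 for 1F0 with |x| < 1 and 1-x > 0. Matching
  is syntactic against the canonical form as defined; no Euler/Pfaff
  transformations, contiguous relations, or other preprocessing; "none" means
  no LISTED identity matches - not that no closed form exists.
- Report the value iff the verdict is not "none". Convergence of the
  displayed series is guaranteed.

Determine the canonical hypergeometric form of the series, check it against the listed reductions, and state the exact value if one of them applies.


Prefactor -1/3, argument -3/4: 0F0 with upper {-} over lower {-}. Verdict (x = -3/4): exponential (I5) applies (the 0F0 exponential series at x = -3/4). Its exact value is (-1/3) * e^(-3/4).

Key step: from the first term -1/3: the denominator's factorial ratio (C = -1/3) is a lower Pochhammer.
Adjacent-term ratio: r(k) = (-3/4) * 1 / [(k+1)] - rational in k. x = (-3/4); t_0 = -1/3; negate the roots.


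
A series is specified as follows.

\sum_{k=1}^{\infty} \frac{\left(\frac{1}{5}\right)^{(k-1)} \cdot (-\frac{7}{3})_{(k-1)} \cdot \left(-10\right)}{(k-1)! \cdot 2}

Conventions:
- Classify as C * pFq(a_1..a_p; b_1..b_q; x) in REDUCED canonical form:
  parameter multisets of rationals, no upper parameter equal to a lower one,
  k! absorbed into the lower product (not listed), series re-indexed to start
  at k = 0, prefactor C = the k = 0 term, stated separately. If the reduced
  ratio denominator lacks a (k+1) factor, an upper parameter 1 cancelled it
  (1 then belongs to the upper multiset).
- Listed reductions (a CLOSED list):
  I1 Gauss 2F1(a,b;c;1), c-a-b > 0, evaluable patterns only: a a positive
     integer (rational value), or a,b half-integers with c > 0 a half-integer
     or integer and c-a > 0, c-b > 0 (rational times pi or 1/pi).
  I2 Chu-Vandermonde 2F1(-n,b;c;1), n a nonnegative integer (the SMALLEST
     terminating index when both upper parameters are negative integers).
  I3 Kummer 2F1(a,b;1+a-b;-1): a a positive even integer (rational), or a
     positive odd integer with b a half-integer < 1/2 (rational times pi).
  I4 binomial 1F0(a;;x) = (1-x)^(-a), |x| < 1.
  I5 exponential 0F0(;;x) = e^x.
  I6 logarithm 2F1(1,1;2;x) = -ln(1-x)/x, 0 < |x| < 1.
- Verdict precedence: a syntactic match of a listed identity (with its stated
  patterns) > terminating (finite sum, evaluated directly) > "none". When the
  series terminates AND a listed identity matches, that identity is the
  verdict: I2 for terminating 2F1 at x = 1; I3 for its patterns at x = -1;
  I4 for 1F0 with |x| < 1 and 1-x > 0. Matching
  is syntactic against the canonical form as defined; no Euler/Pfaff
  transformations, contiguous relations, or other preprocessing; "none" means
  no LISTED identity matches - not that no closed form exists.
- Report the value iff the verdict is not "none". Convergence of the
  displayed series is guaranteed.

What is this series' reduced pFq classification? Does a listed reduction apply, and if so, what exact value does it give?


At argument \frac{1}{5}: a 1F0 with upper {-\frac{7}{3}}, lower {-}, scaled by C = -5. Verdict: this is binomial (I4) (the 1F0 binomial series: exponent 7/3, x = \frac{1}{5}). Sum: \left(-5\right) \cdot \left(\frac{4}{5}\right)^{\frac{7}{3}}.

The tell: with t_0 = -5, the constant factors (C = -5, x = 1/5) combine into one prefactor.
Ratio: r(k) = \frac{1}{5} * (k-\frac{7}{3}) / [(k+1)] - rational in k. x = \frac{1}{5}; t_0 = -5; negate the roots.


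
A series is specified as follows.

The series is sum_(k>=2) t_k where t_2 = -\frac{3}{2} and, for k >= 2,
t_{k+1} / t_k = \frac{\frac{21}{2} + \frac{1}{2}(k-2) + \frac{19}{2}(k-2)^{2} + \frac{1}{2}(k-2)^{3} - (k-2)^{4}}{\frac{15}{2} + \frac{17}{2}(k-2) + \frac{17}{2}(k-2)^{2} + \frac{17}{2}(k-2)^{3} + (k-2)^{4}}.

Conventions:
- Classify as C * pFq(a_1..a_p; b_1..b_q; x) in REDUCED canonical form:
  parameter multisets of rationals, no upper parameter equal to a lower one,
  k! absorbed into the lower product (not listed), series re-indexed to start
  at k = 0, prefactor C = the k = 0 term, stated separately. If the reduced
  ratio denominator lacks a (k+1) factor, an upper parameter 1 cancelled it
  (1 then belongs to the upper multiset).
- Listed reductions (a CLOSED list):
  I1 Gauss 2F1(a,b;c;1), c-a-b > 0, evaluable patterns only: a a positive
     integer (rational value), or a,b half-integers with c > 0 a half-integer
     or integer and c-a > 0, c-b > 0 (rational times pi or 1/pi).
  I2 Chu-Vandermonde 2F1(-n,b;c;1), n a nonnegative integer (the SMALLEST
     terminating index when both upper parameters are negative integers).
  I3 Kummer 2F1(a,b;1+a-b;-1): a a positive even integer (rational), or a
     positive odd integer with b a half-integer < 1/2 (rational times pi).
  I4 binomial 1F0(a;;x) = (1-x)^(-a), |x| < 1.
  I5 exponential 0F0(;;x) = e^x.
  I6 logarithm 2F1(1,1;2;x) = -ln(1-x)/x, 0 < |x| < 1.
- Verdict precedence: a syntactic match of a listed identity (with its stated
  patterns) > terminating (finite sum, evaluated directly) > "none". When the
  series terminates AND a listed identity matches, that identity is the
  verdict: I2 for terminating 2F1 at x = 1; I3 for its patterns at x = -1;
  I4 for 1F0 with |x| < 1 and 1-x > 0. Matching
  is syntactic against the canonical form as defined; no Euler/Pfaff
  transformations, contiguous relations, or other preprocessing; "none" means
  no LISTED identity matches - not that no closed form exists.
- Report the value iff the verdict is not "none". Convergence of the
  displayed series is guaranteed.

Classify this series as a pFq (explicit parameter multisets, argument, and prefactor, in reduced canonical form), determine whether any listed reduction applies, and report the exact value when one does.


The tell: t_0 being -\frac{3}{2}, factor the ratio over Q (C = -3/2, x = -1): negated roots = parameters.
Adjacent-term ratio: r(k) = -1 * (k-\frac{7}{2}) (k+3) / [(k+\frac{15}{2}) (k+1)] ; factor over Q: parameters, x = -1, and C = -\frac{3}{2}.

At argument -1: a 2F1 with upper {-\frac{7}{2}, 3}, lower {\frac{15}{2}}, scaled by C = -\frac{3}{2}. Verdict at x = -1: Kummer (I3) matches (x = -1; c = \frac{15}{2} equals 1+a-b for upper {-\frac{7}{2}, 3}: listed pattern). Hence: \left(-\frac{27027}{16384}\right) \cdot \pi.


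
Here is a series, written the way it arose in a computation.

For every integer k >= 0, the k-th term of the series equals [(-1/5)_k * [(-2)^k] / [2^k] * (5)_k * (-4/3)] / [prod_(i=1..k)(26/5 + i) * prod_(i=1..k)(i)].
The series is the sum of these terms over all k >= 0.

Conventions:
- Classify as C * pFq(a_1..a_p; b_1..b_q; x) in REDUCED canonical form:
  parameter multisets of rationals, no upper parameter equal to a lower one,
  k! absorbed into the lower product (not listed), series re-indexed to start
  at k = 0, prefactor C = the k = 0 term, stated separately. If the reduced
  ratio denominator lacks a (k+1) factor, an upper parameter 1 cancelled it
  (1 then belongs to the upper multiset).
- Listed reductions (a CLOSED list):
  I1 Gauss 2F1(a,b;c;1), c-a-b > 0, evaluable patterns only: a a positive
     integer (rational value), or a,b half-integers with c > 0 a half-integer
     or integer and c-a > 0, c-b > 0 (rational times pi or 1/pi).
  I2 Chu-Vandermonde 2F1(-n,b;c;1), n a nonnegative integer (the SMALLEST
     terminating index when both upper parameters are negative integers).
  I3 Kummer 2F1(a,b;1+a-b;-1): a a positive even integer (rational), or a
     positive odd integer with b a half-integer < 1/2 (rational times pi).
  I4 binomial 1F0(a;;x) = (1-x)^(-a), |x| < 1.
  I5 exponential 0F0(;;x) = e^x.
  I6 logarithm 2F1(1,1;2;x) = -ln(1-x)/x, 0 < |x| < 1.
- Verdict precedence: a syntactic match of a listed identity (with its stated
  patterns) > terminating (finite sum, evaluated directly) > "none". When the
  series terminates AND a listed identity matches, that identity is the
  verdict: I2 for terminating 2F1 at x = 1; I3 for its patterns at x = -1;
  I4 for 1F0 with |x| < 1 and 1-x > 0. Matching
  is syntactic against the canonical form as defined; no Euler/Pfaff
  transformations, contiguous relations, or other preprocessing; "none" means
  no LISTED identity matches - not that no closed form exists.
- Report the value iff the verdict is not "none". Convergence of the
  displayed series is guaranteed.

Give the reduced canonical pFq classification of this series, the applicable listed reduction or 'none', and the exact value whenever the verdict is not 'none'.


This is -4/3 * 2F1(-1/5, 5; 31/5; -1) in reduced canonical form. Verdict: none. No listed pattern accepts 2F1(-1/5, 5; 31/5; -1).

First insight: with t_0 = -4/3, the two k-th powers (prefactor -4/3) combine into one argument.
Ratio: r(k) = (-1) * (k-1/5) (k+5) / [(k+31/5) (k+1)] - poly over poly, x = (-1) from leading terms; C = -4/3 at k = 0.


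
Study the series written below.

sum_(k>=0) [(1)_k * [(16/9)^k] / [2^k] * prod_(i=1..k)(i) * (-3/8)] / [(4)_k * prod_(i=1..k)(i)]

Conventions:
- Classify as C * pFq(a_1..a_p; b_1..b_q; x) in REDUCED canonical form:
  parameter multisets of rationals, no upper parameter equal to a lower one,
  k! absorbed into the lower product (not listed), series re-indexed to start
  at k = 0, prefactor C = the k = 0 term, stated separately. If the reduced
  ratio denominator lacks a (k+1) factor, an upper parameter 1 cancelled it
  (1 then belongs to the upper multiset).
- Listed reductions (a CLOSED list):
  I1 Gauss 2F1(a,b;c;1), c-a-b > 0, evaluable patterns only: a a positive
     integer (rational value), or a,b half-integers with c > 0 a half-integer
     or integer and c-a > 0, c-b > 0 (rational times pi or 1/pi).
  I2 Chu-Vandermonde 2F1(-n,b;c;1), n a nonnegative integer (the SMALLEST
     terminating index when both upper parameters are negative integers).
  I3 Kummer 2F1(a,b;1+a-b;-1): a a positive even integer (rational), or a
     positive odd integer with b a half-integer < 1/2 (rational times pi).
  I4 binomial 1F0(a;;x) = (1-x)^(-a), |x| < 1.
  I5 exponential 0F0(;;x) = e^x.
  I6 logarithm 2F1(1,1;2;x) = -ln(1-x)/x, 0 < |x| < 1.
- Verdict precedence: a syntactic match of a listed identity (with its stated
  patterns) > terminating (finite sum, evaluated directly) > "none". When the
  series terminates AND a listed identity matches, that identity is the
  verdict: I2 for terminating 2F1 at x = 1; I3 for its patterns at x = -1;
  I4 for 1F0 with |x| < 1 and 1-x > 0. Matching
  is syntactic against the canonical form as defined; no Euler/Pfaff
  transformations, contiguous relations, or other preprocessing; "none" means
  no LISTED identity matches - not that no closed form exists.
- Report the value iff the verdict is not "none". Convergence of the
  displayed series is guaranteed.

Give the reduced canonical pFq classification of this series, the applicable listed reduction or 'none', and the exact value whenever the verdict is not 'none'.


With C = -3/8: the canonical form is 2F1(1, 1; 4; 8/9). Verdict: none here - no I1-I6 shape fits x = 8/9 with lower {4}.

Key observation: t_0 = -3/8 here, and the product of the first k integers (C = -3/8) is k!.
Term ratio: r(k) = (8/9) * (k+1) (k+1) / [(k+4) (k+1)] - rational in k. x = (8/9); t_0 = -3/8; negate the roots.


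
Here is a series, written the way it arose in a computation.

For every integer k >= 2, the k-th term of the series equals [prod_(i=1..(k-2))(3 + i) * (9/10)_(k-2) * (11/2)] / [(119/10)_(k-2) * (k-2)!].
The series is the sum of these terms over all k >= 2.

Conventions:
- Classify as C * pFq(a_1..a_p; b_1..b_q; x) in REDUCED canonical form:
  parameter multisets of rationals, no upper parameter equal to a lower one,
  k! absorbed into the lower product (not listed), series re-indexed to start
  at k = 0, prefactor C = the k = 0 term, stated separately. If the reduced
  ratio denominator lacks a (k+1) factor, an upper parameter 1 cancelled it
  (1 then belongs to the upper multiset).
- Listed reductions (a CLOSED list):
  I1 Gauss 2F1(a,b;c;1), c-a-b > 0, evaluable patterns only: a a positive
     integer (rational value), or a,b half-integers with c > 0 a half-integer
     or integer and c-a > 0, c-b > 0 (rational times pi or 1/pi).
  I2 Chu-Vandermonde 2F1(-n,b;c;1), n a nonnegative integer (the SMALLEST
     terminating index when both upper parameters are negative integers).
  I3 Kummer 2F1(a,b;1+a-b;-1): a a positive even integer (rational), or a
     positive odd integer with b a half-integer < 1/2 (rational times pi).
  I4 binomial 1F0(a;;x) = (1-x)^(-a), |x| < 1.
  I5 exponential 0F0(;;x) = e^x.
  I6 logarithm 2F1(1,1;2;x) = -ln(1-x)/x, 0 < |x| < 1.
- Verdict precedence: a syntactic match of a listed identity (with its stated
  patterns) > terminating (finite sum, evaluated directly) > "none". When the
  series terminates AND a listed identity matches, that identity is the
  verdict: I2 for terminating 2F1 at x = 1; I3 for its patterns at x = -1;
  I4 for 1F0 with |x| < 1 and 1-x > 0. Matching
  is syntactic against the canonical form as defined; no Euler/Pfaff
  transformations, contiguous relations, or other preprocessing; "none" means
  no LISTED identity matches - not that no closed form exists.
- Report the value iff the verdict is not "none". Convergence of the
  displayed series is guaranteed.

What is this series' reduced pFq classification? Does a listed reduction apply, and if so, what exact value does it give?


The series (x = 1) is 2F1: upper {9/10, 4}, lower {119/10}, prefactor 11/2. Verdict (x = 1): Gauss's theorem (I1) applies (x = 1: the Gamma ratio telescopes since c-a-b = 7 > 0 and a = 4 in Z>0). Its exact value is 92731859/11200000.

Key step: from the first term 11/2: the running product (prefactor 11/2) telescopes to a rising factorial.
Ratio: r(k) = 1 * (k+9/10) (k+4) / [(k+119/10) (k+1)] - rational; roots negated = parameters, x = 1, C = 11/2.


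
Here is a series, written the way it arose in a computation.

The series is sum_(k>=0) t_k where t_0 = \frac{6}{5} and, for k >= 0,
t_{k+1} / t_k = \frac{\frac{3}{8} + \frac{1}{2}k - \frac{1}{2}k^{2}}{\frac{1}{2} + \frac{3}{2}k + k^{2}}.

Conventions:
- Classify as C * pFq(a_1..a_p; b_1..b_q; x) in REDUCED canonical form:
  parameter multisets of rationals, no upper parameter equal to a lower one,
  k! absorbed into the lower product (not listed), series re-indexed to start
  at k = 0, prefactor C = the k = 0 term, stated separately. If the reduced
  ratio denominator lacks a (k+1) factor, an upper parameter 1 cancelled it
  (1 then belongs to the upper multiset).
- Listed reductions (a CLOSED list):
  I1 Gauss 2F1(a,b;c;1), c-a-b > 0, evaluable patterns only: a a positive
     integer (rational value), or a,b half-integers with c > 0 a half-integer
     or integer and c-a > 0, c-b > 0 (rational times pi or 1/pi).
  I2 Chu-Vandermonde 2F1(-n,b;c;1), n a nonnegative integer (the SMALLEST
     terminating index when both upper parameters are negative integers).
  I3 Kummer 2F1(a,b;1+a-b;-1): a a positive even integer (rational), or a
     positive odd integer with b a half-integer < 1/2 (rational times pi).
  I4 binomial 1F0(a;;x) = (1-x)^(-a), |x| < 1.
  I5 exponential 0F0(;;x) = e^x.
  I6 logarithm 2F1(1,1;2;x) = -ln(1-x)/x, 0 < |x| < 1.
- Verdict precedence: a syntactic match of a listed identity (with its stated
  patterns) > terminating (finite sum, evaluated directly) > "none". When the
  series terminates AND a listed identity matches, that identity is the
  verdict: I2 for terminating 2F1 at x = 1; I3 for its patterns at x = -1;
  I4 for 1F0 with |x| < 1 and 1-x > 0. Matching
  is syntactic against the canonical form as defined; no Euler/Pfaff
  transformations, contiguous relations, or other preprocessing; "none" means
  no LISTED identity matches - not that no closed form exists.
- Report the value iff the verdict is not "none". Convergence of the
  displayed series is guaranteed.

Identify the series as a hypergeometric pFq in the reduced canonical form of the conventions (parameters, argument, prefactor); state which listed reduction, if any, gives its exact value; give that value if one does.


At argument -\frac{1}{2}: a 1F0 with upper {-\frac{3}{2}}, lower {-}, scaled by C = \frac{6}{5}. Verdict: the binomial series (I4) applies (the 1F0 binomial series: exponent 3/2, x = -\frac{1}{2}). Sum: \frac{6}{5} \cdot \left(\frac{3}{2}\right)^{\frac{3}{2}}.

The tell: with t_0 = \frac{6}{5}, cancel k + 1/2 from the displayed ratio first; then prefactor 6/5.
Term ratio: r(k) = -\frac{1}{2} * (k-\frac{3}{2}) / [(k+1)] - rational in k. x = -\frac{1}{2}; t_0 = \frac{6}{5}; negate the roots.


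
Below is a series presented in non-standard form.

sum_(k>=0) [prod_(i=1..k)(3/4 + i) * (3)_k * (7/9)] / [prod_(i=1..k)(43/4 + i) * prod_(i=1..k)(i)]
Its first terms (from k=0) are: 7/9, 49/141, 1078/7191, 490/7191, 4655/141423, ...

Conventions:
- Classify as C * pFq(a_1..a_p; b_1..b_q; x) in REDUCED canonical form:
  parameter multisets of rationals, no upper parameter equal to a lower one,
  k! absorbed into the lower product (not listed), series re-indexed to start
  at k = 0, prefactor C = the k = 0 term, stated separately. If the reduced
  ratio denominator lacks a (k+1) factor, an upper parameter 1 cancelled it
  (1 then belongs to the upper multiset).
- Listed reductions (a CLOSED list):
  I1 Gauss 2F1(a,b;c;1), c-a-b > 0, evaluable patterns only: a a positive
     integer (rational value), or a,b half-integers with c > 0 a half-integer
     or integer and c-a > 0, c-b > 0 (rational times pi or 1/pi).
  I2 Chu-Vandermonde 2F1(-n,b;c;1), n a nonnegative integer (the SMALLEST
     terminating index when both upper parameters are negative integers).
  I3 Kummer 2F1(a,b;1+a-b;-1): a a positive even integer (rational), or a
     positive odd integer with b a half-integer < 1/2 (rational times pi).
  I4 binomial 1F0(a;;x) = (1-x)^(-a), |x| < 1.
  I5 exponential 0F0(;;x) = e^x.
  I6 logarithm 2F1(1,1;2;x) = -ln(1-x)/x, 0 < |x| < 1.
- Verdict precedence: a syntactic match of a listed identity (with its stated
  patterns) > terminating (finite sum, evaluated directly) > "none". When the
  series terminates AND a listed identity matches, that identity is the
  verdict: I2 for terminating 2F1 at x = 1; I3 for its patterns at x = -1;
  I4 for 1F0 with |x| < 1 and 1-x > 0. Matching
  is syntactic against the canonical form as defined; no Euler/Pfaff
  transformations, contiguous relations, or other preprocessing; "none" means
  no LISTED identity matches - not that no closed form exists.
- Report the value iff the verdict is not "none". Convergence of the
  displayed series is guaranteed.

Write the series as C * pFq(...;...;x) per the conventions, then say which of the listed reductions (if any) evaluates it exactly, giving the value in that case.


Reduced: x = 1, 2F1, upper = {7/4, 3}, lower = {47/4}, C = 7/9. Verdict: Gauss's theorem (I1) fires (x = 1: the Gamma ratio telescopes since c-a-b = 7 > 0 and a = 3 in Z>0). Exact value: 19565/13824.

The tell: x = 1 and the product of the first k integers (prefactor 7/9) is k!.
Consecutive-term ratio: r(k) = 1 * (k+7/4) (k+3) / [(k+47/4) (k+1)] - poly over poly, x = 1 from leading terms; C = 7/9 at k = 0.


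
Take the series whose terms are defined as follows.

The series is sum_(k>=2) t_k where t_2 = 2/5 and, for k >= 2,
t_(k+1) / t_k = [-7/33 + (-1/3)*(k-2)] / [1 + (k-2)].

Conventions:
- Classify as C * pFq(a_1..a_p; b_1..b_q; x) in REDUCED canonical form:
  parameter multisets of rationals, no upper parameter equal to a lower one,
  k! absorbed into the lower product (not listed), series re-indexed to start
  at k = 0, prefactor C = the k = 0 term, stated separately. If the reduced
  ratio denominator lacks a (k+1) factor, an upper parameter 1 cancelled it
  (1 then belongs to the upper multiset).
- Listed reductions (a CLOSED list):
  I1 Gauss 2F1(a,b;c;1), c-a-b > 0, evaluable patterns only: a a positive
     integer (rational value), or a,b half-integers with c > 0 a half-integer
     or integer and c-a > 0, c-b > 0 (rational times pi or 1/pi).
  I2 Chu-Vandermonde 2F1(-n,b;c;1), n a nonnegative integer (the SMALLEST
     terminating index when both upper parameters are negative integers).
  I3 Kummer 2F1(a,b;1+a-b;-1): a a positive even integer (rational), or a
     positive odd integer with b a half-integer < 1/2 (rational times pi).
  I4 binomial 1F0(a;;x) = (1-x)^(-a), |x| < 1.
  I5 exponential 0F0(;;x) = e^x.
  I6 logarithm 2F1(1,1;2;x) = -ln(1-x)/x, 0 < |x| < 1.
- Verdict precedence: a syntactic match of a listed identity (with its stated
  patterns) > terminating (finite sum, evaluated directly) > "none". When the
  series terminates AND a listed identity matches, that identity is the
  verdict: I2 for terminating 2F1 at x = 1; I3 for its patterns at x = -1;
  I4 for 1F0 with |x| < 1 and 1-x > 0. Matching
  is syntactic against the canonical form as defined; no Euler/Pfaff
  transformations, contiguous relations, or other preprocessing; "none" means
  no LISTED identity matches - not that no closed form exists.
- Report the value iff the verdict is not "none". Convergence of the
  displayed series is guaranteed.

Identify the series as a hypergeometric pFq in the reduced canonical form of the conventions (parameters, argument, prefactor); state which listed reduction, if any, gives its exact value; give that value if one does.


With C = 2/5: the canonical form is 1F0(7/11; -; -1/3). Verdict (x = -1/3): the I4 binomial reduction applies (the 1F0 binomial series: exponent -7/11, x = -1/3). Its exact value is (2/5) * (4/3)^(-7/11).

The tell: from the first term 2/5: factor the ratio over Q (C = 2/5): negated roots = parameters.
Adjacent-term ratio: r(k) = (-1/3) * (k+7/11) / [(k+1)] - rational; roots negated = parameters, x = (-1/3), C = 2/5.


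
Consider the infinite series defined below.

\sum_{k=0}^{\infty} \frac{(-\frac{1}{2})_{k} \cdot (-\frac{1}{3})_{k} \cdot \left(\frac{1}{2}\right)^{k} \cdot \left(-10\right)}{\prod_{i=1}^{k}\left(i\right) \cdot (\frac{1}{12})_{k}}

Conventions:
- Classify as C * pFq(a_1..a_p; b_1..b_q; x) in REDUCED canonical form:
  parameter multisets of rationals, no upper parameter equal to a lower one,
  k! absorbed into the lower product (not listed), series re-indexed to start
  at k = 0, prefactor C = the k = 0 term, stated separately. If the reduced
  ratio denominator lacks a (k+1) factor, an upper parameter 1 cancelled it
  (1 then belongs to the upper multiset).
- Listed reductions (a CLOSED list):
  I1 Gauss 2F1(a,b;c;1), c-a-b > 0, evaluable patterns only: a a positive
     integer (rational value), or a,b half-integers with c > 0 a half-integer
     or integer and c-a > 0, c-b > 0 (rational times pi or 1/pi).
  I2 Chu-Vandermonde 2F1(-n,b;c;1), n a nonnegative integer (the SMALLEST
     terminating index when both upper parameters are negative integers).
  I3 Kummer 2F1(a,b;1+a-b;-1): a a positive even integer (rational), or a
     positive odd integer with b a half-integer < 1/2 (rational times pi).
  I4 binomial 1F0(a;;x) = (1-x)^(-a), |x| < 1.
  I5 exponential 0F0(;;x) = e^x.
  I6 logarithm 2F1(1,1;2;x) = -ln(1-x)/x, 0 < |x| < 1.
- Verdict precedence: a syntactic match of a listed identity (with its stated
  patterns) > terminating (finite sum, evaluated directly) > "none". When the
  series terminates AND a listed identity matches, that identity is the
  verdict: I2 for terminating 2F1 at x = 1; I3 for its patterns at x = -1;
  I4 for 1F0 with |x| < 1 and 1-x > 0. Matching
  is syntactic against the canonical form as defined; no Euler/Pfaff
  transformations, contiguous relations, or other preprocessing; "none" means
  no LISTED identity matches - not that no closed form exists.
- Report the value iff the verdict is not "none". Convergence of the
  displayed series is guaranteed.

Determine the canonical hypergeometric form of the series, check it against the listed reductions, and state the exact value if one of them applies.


This is -10 * 2F1(-\frac{1}{2}, -\frac{1}{3}; \frac{1}{12}; \frac{1}{2}) in reduced canonical form. Verdict: none. A 2F1 with upper {-\frac{1}{2}, -\frac{1}{3}} fits none of I1-I6 at x = \frac{1}{2}; the sum runs forever.

The tell: t_0 being -10, the product of the first k integers (prefactor -10) is k!.
Step ratio: r(k) = \frac{1}{2} * (k-\frac{1}{2}) (k-\frac{1}{3}) / [(k+\frac{1}{12}) (k+1)] - rational in k. x = \frac{1}{2}; t_0 = -10; negate the roots.


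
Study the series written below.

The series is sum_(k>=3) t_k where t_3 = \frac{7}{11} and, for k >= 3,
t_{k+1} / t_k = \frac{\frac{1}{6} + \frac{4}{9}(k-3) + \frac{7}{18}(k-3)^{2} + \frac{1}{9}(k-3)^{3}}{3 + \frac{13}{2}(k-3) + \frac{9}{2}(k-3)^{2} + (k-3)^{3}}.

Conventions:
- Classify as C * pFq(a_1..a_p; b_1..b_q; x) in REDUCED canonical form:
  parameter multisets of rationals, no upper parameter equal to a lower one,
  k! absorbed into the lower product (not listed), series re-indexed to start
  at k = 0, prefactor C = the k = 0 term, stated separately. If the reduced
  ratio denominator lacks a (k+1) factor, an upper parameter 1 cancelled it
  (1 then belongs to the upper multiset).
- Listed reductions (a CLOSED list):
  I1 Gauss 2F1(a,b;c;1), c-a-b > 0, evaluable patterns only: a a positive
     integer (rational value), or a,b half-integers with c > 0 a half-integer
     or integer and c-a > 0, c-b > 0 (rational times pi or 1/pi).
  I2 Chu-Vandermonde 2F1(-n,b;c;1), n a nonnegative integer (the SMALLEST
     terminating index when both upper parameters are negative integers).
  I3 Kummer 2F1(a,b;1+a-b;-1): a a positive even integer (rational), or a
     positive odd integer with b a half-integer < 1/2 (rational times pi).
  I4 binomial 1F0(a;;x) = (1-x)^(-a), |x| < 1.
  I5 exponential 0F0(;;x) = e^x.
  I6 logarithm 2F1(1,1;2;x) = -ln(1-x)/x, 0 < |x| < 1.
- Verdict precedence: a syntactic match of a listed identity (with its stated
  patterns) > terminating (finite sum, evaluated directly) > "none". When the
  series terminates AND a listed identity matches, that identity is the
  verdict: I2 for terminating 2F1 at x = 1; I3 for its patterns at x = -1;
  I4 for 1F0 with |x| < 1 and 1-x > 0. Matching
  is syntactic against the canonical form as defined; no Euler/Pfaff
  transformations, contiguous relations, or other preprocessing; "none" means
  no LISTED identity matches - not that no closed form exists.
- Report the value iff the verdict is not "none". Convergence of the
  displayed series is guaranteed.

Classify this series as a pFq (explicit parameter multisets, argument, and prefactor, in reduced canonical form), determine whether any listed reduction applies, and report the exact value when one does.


Key observation: from the first term \frac{7}{11}: factor the ratio over Q (C = 7/11, x = 1/9): negated roots = parameters.
Consecutive-term ratio: r(k) = \frac{1}{9} * (k+1) (k+1) / [(k+2) (k+1)] ; factor over Q: parameters, x = \frac{1}{9}, and C = \frac{7}{11}.

At argument \frac{1}{9}: a 2F1 with upper {1, 1}, lower {2}, scaled by C = \frac{7}{11}. Verdict (x = \frac{1}{9}): logarithm (I6) applies (the logarithm: parameters (1,1;2), x = \frac{1}{9}). Value: \left(-\frac{63}{11}\right) \cdot \ln\left(\frac{8}{9}\right).


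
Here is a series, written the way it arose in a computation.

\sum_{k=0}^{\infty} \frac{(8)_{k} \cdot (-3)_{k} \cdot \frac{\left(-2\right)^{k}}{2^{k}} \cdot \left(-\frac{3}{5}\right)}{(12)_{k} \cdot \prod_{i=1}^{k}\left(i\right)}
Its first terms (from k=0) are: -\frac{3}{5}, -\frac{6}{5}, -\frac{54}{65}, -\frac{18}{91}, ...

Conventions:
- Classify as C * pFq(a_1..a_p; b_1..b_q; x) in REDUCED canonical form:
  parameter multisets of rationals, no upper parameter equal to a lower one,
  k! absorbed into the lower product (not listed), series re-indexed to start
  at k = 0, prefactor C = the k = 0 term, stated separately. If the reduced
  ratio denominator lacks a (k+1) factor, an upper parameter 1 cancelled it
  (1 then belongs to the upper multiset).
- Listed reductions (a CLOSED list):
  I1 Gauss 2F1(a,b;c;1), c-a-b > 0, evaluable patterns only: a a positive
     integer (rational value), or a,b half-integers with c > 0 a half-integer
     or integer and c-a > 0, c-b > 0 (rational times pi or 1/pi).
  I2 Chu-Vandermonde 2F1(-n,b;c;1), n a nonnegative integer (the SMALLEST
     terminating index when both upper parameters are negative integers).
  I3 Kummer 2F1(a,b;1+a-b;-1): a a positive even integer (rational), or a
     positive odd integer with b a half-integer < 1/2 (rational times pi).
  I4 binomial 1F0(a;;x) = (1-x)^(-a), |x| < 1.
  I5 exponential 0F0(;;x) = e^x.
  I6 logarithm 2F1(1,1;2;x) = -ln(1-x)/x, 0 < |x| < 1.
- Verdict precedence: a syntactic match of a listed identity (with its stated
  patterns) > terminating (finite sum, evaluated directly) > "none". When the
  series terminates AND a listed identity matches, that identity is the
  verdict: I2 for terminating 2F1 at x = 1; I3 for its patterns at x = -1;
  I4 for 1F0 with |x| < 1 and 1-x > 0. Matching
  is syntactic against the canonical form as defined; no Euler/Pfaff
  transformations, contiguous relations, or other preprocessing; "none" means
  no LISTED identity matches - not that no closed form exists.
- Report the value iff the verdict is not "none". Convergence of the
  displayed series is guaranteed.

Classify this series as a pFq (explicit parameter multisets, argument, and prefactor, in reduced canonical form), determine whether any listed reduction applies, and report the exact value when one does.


x = -1 here; the reduced form reads 2F1, upper {-3, 8}, lower {12}, C = -\frac{3}{5}. Verdict: Kummer's theorem (I3) matches (x = -1; c = 12 equals 1+a-b for upper {-3, 8}: listed pattern). Hence: -\frac{99}{35}.

The tell: with t_0 = -\frac{3}{5}, the two k-th powers (C = -3/5) combine into one argument.
Term ratio: r(k) = -1 * (k-3) (k+8) / [(k+12) (k+1)] - poly over poly, x = -1 from leading terms; C = -\frac{3}{5} at k = 0.


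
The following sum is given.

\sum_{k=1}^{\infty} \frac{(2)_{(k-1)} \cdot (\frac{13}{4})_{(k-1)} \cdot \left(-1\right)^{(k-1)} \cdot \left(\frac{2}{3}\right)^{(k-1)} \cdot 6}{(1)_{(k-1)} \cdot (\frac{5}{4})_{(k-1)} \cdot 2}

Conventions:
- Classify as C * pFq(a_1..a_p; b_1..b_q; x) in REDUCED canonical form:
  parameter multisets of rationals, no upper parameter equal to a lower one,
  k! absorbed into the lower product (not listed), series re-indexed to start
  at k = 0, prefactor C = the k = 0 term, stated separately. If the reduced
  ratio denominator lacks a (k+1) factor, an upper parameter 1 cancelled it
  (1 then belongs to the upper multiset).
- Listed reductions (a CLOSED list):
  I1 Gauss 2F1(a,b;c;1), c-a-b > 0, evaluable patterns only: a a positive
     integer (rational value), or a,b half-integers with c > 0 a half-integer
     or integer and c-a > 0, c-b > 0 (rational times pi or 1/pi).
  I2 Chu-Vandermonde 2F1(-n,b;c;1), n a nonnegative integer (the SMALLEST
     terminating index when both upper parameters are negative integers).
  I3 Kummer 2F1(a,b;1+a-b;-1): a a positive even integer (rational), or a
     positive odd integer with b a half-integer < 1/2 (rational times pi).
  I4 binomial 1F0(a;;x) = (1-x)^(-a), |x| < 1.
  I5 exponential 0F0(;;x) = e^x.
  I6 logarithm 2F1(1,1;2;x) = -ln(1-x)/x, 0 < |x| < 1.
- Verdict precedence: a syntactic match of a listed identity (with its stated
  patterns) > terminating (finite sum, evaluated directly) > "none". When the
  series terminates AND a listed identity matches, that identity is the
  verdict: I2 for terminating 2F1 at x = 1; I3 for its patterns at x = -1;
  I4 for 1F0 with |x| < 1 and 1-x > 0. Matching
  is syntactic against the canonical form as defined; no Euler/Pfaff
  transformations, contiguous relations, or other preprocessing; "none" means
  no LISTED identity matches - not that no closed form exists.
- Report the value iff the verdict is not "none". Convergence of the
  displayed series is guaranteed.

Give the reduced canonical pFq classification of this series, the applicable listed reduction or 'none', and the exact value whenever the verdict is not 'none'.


With C = 3: the canonical form is 2F1(2, \frac{13}{4}; \frac{5}{4}; -\frac{2}{3}). Verdict: none here - no I1-I6 shape fits x = -\frac{2}{3} with lower {\frac{5}{4}}.

The tell: x = -\frac{2}{3} and the (-1)^k factor (C = 3) folds into the argument's sign.
Term ratio: r(k) = -\frac{2}{3} * (k+2) (k+\frac{13}{4}) / [(k+\frac{5}{4}) (k+1)] - rational in k, leading ratio -\frac{2}{3}; with t_0 = 3, classification follows.


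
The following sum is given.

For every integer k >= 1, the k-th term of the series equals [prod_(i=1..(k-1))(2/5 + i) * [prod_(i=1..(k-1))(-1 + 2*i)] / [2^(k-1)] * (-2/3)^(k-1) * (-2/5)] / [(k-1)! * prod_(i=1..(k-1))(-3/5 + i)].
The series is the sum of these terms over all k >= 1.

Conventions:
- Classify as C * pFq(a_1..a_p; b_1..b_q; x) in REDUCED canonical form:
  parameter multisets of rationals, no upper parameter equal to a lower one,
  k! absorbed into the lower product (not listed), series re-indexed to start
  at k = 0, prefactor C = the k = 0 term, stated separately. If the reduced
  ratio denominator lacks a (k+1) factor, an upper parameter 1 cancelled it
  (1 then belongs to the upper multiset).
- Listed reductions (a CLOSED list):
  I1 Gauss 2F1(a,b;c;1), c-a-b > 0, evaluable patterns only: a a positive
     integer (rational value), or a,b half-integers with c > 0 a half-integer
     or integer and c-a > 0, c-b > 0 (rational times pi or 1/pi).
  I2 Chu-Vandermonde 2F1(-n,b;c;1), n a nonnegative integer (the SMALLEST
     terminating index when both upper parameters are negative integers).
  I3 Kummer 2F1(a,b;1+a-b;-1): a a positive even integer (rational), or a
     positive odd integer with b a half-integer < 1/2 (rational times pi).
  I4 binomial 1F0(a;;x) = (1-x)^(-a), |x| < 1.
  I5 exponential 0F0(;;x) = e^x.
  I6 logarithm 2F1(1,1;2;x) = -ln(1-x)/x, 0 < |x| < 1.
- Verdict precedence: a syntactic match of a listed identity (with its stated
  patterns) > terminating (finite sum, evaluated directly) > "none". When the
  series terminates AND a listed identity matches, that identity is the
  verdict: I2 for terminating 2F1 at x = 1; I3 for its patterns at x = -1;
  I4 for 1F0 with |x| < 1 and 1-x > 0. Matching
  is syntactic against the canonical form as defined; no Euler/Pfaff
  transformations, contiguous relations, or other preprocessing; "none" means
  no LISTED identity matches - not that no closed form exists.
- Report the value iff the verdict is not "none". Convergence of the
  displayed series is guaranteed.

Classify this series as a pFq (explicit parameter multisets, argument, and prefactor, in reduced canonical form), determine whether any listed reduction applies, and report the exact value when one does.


Canonical form: C = -2/5 times 2F1 with upper {1/2, 7/5}, lower {2/5}, x = -2/3. Verdict: none (x = -2/3): each listed identity misses the multisets {1/2, 7/5} ; {2/5}.

Key step: t_0 = -2/5 here, and the lower running product (prefactor -2/5) is a rising factorial.
Ratio: r(k) = (-2/3) * (k+1/2) (k+7/5) / [(k+2/5) (k+1)] - poly over poly, x = (-2/3) from leading terms; C = -2/5 at k = 0.


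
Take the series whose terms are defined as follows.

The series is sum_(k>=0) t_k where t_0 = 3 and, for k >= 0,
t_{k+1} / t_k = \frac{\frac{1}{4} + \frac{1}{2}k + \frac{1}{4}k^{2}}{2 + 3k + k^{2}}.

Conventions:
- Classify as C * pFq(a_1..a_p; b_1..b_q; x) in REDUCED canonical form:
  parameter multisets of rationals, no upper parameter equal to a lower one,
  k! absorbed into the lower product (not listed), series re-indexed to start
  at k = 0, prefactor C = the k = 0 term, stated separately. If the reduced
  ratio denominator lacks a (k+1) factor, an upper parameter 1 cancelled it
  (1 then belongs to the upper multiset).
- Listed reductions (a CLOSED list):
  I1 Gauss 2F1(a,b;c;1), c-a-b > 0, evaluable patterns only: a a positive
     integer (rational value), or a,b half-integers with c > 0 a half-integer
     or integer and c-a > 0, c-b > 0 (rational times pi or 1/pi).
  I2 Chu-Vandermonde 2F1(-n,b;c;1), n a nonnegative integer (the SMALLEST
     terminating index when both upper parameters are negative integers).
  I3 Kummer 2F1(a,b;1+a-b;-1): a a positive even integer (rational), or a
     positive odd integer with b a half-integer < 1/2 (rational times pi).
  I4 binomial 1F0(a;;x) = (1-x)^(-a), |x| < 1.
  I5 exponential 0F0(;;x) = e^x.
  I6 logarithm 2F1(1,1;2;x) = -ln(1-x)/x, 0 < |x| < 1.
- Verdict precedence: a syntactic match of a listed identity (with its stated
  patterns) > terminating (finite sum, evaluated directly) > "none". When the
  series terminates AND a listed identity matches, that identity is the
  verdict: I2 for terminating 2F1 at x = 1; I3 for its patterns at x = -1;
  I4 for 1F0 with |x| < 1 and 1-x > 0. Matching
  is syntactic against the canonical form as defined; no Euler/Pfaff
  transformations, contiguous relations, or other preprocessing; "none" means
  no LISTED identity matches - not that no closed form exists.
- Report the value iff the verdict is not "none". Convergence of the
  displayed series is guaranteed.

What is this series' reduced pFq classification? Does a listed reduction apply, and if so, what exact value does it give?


The series (x = \frac{1}{4}) is 2F1: upper {1, 1}, lower {2}, prefactor 3. Verdict (x = \frac{1}{4}): the I6 logarithm reduction applies (the logarithm: parameters (1,1;2), x = \frac{1}{4}). Hence: \left(-12\right) \cdot \ln\left(\frac{3}{4}\right).

Structural cue: with t_0 = 3, factor the ratio over Q (prefactor 3): negated roots = parameters.
Adjacent-term ratio: r(k) = \frac{1}{4} * (k+1) (k+1) / [(k+2) (k+1)] - rational in k, leading ratio \frac{1}{4}; with t_0 = 3, classification follows.
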